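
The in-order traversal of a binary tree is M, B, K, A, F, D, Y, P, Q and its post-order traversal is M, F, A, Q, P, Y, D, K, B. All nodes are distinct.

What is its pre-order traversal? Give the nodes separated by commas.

B, M, K, D, A, F, Y, P, Q

The last element of post-order is the root; it splits in-order into left and right subtrees.
Root B: left subtree has 1 node {M}, right has 7 {K, A, F, D, Y, P, Q}.
  Root K: left subtree has 0 nodes { }, right has 6 {A, F, D, Y, P, Q}.
    Root D: left subtree has 2 nodes {A, F}, right has 3 {Y, P, Q}.
      Root A: left subtree has 0 nodes { }, right has 1 {F}.
      Root Y: left subtree has 0 nodes { }, right has 2 {P, Q}.
        Root P: left subtree has 0 nodes { }, right has 1 {Q}.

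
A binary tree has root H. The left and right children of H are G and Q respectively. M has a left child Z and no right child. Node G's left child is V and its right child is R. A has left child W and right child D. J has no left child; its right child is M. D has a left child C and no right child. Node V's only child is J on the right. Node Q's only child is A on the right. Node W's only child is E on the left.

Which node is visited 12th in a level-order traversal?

Level-order visits nodes level by level from the root, left to right within each level.
Level 0: H
Level 1: G, Q
Level 2: V, R, A
Level 3: J, W, D
Level 4: M, E, C
Level 5: Z
Full level-order sequence: H, G, Q, V, R, A, J, W, D, M, E, C, Z.

C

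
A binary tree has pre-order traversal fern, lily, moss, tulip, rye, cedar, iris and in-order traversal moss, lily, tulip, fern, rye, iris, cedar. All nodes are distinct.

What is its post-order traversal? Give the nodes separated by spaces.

moss tulip lily iris cedar rye fern

The first element of pre-order is the root; it splits in-order into left and right subtrees.
Root fern: left subtree has 3 nodes {moss, lily, tulip}, right has 3 {rye, iris, cedar}.
  Root lily: left subtree has 1 node {moss}, right has 1 {tulip}.
  Root rye: left subtree has 0 nodes { }, right has 2 {iris, cedar}.
    Root cedar: left subtree has 1 node {iris}, right has 0 { }.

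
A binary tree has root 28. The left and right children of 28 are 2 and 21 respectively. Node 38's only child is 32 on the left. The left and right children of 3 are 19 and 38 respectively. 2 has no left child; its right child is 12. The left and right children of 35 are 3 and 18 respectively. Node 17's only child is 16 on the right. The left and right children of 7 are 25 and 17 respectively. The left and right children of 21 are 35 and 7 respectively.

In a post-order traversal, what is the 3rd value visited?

Post-order visits the left subtree, then the right subtree, then the node.
At 28: go left to 2.
  At 2: no left child.
  At 2: go right to 12.
    12 is a leaf — visit 12.
  Visit 2.
At 28: go right to 21.
  At 21: go left to 35.
    At 35: go left to 3.
      At 3: go left to 19.
        19 is a leaf — visit 19.
      At 3: go right to 38.
        At 38: go left to 32.
          32 is a leaf — visit 32.
        At 38: no right child.
        Visit 38.
      Visit 3.
    At 35: go right to 18.
      18 is a leaf — visit 18.
    Visit 35.
  At 21: go right to 7.
    At 7: go left to 25.
      25 is a leaf — visit 25.
    At 7: go right to 17.
      At 17: no left child.
      At 17: go right to 16.
        16 is a leaf — visit 16.
      Visit 17.
    Visit 7.
  Visit 21.
Visit 28.
Full post-order sequence: 12, 2, 19, 32, 38, 3, 18, 35, 25, 16, 17, 7, 21, 28.

19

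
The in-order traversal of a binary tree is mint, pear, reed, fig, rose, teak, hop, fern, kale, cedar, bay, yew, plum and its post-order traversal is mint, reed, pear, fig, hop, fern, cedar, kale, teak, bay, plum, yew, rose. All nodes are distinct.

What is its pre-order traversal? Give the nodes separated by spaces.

The last element of post-order is the root; it splits in-order into left and right subtrees.
Root rose: left subtree has 4 nodes {mint, pear, reed, fig}, right has 8 {teak, hop, fern, kale, cedar, bay, yew, plum}.
  Root fig: left subtree has 3 nodes {mint, pear, reed}, right has 0 { }.
    Root pear: left subtree has 1 node {mint}, right has 1 {reed}.
  Root yew: left subtree has 6 nodes {teak, hop, fern, kale, cedar, bay}, right has 1 {plum}.
    Root bay: left subtree has 5 nodes {teak, hop, fern, kale, cedar}, right has 0 { }.
      Root teak: left subtree has 0 nodes { }, right has 4 {hop, fern, kale, cedar}.
        Root kale: left subtree has 2 nodes {hop, fern}, right has 1 {cedar}.
          Root fern: left subtree has 1 node {hop}, right has 0 { }.

rose fig pear mint reed yew bay teak kale fern hop cedar plum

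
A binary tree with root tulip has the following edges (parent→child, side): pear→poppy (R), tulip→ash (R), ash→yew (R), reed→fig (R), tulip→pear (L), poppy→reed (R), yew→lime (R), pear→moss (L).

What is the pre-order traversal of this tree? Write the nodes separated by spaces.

Pre-order visits the node, then its left subtree, then its right subtree.
Visit tulip.
At tulip: go left to pear.
  Visit pear.
  At pear: go left to moss.
    moss is a leaf — visit moss.
  At pear: go right to poppy.
    Visit poppy.
    At poppy: no left child.
    At poppy: go right to reed.
      Visit reed.
      At reed: no left child.
      At reed: go right to fig.
        fig is a leaf — visit fig.
At tulip: go right to ash.
  Visit ash.
  At ash: no left child.
  At ash: go right to yew.
    Visit yew.
    At yew: no left child.
    At yew: go right to lime.
      lime is a leaf — visit lime.

tulip pear moss poppy reed fig ash yew lime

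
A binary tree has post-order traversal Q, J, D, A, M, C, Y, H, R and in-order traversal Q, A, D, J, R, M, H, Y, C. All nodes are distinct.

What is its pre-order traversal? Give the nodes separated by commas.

The last element of post-order is the root; it splits in-order into left and right subtrees.
Root R: left subtree has 4 nodes {Q, A, D, J}, right has 4 {M, H, Y, C}.
  Root A: left subtree has 1 node {Q}, right has 2 {D, J}.
    Root D: left subtree has 0 nodes { }, right has 1 {J}.
  Root H: left subtree has 1 node {M}, right has 2 {Y, C}.
    Root Y: left subtree has 0 nodes { }, right has 1 {C}.

R, A, Q, D, J, H, M, Y, C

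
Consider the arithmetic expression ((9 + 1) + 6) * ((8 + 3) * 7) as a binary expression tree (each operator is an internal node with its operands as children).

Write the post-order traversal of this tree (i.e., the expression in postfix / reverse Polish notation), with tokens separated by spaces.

9 1 + 6 + 8 3 + 7 * *

Post-order on an expression tree gives postfix notation: for each operator, emit left operand, right operand, then the operator.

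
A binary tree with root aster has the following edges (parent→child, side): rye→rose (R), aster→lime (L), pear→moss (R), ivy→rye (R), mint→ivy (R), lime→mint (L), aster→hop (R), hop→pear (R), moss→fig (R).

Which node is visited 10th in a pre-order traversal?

Pre-order visits the node, then its left subtree, then its right subtree.
Visit aster.
At aster: go left to lime.
  Visit lime.
  At lime: go left to mint.
    Visit mint.
    At mint: no left child.
    At mint: go right to ivy.
      Visit ivy.
      At ivy: no left child.
      At ivy: go right to rye.
        Visit rye.
        At rye: no left child.
        At rye: go right to rose.
          rose is a leaf — visit rose.
  At lime: no right child.
At aster: go right to hop.
  Visit hop.
  At hop: no left child.
  At hop: go right to pear.
    Visit pear.
    At pear: no left child.
    At pear: go right to moss.
      Visit moss.
      At moss: no left child.
      At moss: go right to fig.
        fig is a leaf — visit fig.
Full pre-order sequence: aster, lime, mint, ivy, rye, rose, hop, pear, moss, fig.

fig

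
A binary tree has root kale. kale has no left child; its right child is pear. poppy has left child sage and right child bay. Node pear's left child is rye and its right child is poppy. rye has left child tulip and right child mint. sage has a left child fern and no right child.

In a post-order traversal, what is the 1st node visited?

tulip

Post-order visits the left subtree, then the right subtree, then the node.
At kale: no left child.
At kale: go right to pear.
  At pear: go left to rye.
    At rye: go left to tulip.
      tulip is a leaf — visit tulip.
    At rye: go right to mint.
      mint is a leaf — visit mint.
    Visit rye.
  At pear: go right to poppy.
    At poppy: go left to sage.
      At sage: go left to fern.
        fern is a leaf — visit fern.
      At sage: no right child.
      Visit sage.
    At poppy: go right to bay.
      bay is a leaf — visit bay.
    Visit poppy.
  Visit pear.
Visit kale.
Full post-order sequence: tulip, mint, rye, fern, sage, bay, poppy, pear, kale.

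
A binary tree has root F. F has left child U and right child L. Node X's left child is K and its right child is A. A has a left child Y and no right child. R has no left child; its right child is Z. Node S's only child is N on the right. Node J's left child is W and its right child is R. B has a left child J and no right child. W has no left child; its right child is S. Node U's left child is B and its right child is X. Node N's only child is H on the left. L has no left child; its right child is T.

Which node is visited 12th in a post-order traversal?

Post-order visits the left subtree, then the right subtree, then the node.
At F: go left to U.
  At U: go left to B.
    At B: go left to J.
      At J: go left to W.
        At W: no left child.
        At W: go right to S.
          At S: no left child.
          At S: go right to N.
            At N: go left to H.
              H is a leaf — visit H.
            At N: no right child.
            Visit N.
          Visit S.
        Visit W.
      At J: go right to R.
        At R: no left child.
        At R: go right to Z.
          Z is a leaf — visit Z.
        Visit R.
      Visit J.
    At B: no right child.
    Visit B.
  At U: go right to X.
    At X: go left to K.
      K is a leaf — visit K.
    At X: go right to A.
      At A: go left to Y.
        Y is a leaf — visit Y.
      At A: no right child.
      Visit A.
    Visit X.
  Visit U.
At F: go right to L.
  At L: no left child.
  At L: go right to T.
    T is a leaf — visit T.
  Visit L.
Visit F.
Full post-order sequence: H, N, S, W, Z, R, J, B, K, Y, A, X, U, T, L, F.

X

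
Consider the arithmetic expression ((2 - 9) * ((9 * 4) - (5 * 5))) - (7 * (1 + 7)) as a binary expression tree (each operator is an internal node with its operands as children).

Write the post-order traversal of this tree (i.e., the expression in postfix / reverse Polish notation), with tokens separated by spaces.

2 9 - 9 4 * 5 5 * - * 7 1 7 + * -

Post-order on an expression tree gives postfix notation: for each operator, emit left operand, right operand, then the operator.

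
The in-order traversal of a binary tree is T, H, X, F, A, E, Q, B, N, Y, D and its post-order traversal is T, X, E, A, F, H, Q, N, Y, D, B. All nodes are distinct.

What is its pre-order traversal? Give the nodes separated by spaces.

The last element of post-order is the root; it splits in-order into left and right subtrees.
Root B: left subtree has 7 nodes {T, H, X, F, A, E, Q}, right has 3 {N, Y, D}.
  Root Q: left subtree has 6 nodes {T, H, X, F, A, E}, right has 0 { }.
    Root H: left subtree has 1 node {T}, right has 4 {X, F, A, E}.
      Root F: left subtree has 1 node {X}, right has 2 {A, E}.
        Root A: left subtree has 0 nodes { }, right has 1 {E}.
  Root D: left subtree has 2 nodes {N, Y}, right has 0 { }.
    Root Y: left subtree has 1 node {N}, right has 0 { }.

B Q H T F X A E D Y N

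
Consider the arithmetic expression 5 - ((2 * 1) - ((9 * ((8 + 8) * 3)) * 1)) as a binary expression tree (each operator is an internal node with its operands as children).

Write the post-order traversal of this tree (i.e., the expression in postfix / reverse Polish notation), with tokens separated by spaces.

Post-order on an expression tree gives postfix notation: for each operator, emit left operand, right operand, then the operator.

5 2 1 * 9 8 8 + 3 * * 1 * - -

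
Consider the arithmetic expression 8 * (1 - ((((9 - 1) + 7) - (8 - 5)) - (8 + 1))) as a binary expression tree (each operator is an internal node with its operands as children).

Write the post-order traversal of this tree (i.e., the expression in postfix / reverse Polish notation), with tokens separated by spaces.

Post-order on an expression tree gives postfix notation: for each operator, emit left operand, right operand, then the operator.

8 1 9 1 - 7 + 8 5 - - 8 1 + - - *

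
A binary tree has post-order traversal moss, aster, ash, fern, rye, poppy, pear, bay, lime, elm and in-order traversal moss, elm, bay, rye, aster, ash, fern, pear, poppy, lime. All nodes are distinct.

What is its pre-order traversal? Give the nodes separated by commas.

elm, moss, lime, bay, pear, rye, fern, ash, aster, poppy

The last element of post-order is the root; it splits in-order into left and right subtrees.
Root elm: left subtree has 1 node {moss}, right has 8 {bay, rye, aster, ash, fern, pear, poppy, lime}.
  Root lime: left subtree has 7 nodes {bay, rye, aster, ash, fern, pear, poppy}, right has 0 { }.
    Root bay: left subtree has 0 nodes { }, right has 6 {rye, aster, ash, fern, pear, poppy}.
      Root pear: left subtree has 4 nodes {rye, aster, ash, fern}, right has 1 {poppy}.
        Root rye: left subtree has 0 nodes { }, right has 3 {aster, ash, fern}.
          Root fern: left subtree has 2 nodes {aster, ash}, right has 0 { }.
            Root ash: left subtree has 1 node {aster}, right has 0 { }.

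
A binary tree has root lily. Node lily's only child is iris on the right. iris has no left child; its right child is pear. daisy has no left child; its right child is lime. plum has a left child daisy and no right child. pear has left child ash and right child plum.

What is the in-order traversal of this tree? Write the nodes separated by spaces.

In-order visits the left subtree, then the node, then the right subtree.
At lily: no left child.
Visit lily.
At lily: go right to iris.
  At iris: no left child.
  Visit iris.
  At iris: go right to pear.
    At pear: go left to ash.
      ash is a leaf — visit ash.
    Visit pear.
    At pear: go right to plum.
      At plum: go left to daisy.
        At daisy: no left child.
        Visit daisy.
        At daisy: go right to lime.
          lime is a leaf — visit lime.
      Visit plum.
      At plum: no right child.

lily iris ash pear daisy lime plum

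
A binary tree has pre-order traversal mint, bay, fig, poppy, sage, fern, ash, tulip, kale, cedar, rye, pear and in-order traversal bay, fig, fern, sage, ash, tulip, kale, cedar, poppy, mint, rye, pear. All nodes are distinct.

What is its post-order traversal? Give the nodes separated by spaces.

fern cedar kale tulip ash sage poppy fig bay pear rye mint

The first element of pre-order is the root; it splits in-order into left and right subtrees.
Root mint: left subtree has 9 nodes {bay, fig, fern, sage, ash, tulip, kale, cedar, poppy}, right has 2 {rye, pear}.
  Root bay: left subtree has 0 nodes { }, right has 8 {fig, fern, sage, ash, tulip, kale, cedar, poppy}.
    Root fig: left subtree has 0 nodes { }, right has 7 {fern, sage, ash, tulip, kale, cedar, poppy}.
      Root poppy: left subtree has 6 nodes {fern, sage, ash, tulip, kale, cedar}, right has 0 { }.
        Root sage: left subtree has 1 node {fern}, right has 4 {ash, tulip, kale, cedar}.
          Root ash: left subtree has 0 nodes { }, right has 3 {tulip, kale, cedar}.
            Root tulip: left subtree has 0 nodes { }, right has 2 {kale, cedar}.
              Root kale: left subtree has 0 nodes { }, right has 1 {cedar}.
  Root rye: left subtree has 0 nodes { }, right has 1 {pear}.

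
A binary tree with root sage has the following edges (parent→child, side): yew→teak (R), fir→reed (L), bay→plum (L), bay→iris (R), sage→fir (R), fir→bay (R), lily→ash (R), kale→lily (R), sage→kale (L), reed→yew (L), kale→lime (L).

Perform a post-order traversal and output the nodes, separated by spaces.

Post-order visits the left subtree, then the right subtree, then the node.
At sage: go left to kale.
  At kale: go left to lime.
    lime is a leaf — visit lime.
  At kale: go right to lily.
    At lily: no left child.
    At lily: go right to ash.
      ash is a leaf — visit ash.
    Visit lily.
  Visit kale.
At sage: go right to fir.
  At fir: go left to reed.
    At reed: go left to yew.
      At yew: no left child.
      At yew: go right to teak.
        teak is a leaf — visit teak.
      Visit yew.
    At reed: no right child.
    Visit reed.
  At fir: go right to bay.
    At bay: go left to plum.
      plum is a leaf — visit plum.
    At bay: go right to iris.
      iris is a leaf — visit iris.
    Visit bay.
  Visit fir.
Visit sage.

lime ash lily kale teak yew reed plum iris bay fir sage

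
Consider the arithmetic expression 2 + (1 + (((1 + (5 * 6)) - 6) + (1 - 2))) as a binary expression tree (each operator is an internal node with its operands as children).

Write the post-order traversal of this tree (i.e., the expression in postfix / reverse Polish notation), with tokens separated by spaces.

2 1 1 5 6 * + 6 - 1 2 - + + +

Post-order on an expression tree gives postfix notation: for each operator, emit left operand, right operand, then the operator.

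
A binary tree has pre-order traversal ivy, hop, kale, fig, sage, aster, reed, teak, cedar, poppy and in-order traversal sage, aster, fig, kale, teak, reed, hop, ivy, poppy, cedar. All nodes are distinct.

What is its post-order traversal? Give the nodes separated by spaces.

aster sage fig teak reed kale hop poppy cedar ivy

The first element of pre-order is the root; it splits in-order into left and right subtrees.
Root ivy: left subtree has 7 nodes {sage, aster, fig, kale, teak, reed, hop}, right has 2 {poppy, cedar}.
  Root hop: left subtree has 6 nodes {sage, aster, fig, kale, teak, reed}, right has 0 { }.
    Root kale: left subtree has 3 nodes {sage, aster, fig}, right has 2 {teak, reed}.
      Root fig: left subtree has 2 nodes {sage, aster}, right has 0 { }.
        Root sage: left subtree has 0 nodes { }, right has 1 {aster}.
      Root reed: left subtree has 1 node {teak}, right has 0 { }.
  Root cedar: left subtree has 1 node {poppy}, right has 0 { }.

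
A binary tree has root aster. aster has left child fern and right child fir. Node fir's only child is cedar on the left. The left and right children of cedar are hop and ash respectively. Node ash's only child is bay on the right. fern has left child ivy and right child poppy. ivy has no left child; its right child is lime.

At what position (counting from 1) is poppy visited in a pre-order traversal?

Pre-order visits the node, then its left subtree, then its right subtree.
Visit aster.
At aster: go left to fern.
  Visit fern.
  At fern: go left to ivy.
    Visit ivy.
    At ivy: no left child.
    At ivy: go right to lime.
      lime is a leaf — visit lime.
  At fern: go right to poppy.
    poppy is a leaf — visit poppy.
At aster: go right to fir.
  Visit fir.
  At fir: go left to cedar.
    Visit cedar.
    At cedar: go left to hop.
      hop is a leaf — visit hop.
    At cedar: go right to ash.
      Visit ash.
      At ash: no left child.
      At ash: go right to bay.
        bay is a leaf — visit bay.
  At fir: no right child.
Full pre-order sequence: aster, fern, ivy, lime, poppy, fir, cedar, hop, ash, bay.

5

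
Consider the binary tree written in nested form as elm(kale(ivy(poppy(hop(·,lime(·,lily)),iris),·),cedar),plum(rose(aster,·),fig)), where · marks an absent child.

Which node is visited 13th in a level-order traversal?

lily

Level-order visits nodes level by level from the root, left to right within each level.
Level 0: elm
Level 1: kale, plum
Level 2: ivy, cedar, rose, fig
Level 3: poppy, aster
Level 4: hop, iris
Level 5: lime
Level 6: lily
Full level-order sequence: elm, kale, plum, ivy, cedar, rose, fig, poppy, aster, hop, iris, lime, lily.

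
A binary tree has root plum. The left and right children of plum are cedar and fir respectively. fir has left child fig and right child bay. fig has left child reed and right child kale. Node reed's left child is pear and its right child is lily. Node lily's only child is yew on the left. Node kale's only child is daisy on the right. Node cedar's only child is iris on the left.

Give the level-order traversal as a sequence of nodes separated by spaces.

plum cedar fir iris fig bay reed kale pear lily daisy yew

Level-order visits nodes level by level from the root, left to right within each level.
Level 0: plum
Level 1: cedar, fir
Level 2: iris, fig, bay
Level 3: reed, kale
Level 4: pear, lily, daisy
Level 5: yew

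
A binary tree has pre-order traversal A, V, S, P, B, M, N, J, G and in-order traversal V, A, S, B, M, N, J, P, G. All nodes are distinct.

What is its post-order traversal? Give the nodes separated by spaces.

V J N M B G P S A

The first element of pre-order is the root; it splits in-order into left and right subtrees.
Root A: left subtree has 1 node {V}, right has 7 {S, B, M, N, J, P, G}.
  Root S: left subtree has 0 nodes { }, right has 6 {B, M, N, J, P, G}.
    Root P: left subtree has 4 nodes {B, M, N, J}, right has 1 {G}.
      Root B: left subtree has 0 nodes { }, right has 3 {M, N, J}.
        Root M: left subtree has 0 nodes { }, right has 2 {N, J}.
          Root N: left subtree has 0 nodes { }, right has 1 {J}.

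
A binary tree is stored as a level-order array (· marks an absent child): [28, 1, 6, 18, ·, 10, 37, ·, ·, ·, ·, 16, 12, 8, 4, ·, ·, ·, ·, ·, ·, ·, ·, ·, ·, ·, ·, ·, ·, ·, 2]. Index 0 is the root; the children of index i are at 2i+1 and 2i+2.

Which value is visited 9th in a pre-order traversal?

8

Pre-order visits the node, then its left subtree, then its right subtree.
Visit 28.
At 28: go left to 1.
  Visit 1.
  At 1: go left to 18.
    18 is a leaf — visit 18.
  At 1: no right child.
At 28: go right to 6.
  Visit 6.
  At 6: go left to 10.
    Visit 10.
    At 10: go left to 16.
      16 is a leaf — visit 16.
    At 10: go right to 12.
      12 is a leaf — visit 12.
  At 6: go right to 37.
    Visit 37.
    At 37: go left to 8.
      8 is a leaf — visit 8.
    At 37: go right to 4.
      Visit 4.
      At 4: no left child.
      At 4: go right to 2.
        2 is a leaf — visit 2.
Full pre-order sequence: 28, 1, 18, 6, 10, 16, 12, 37, 8, 4, 2.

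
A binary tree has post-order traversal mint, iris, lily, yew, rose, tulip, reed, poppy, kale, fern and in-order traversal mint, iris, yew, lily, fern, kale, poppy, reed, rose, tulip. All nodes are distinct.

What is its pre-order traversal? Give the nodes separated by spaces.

The last element of post-order is the root; it splits in-order into left and right subtrees.
Root fern: left subtree has 4 nodes {mint, iris, yew, lily}, right has 5 {kale, poppy, reed, rose, tulip}.
  Root yew: left subtree has 2 nodes {mint, iris}, right has 1 {lily}.
    Root iris: left subtree has 1 node {mint}, right has 0 { }.
  Root kale: left subtree has 0 nodes { }, right has 4 {poppy, reed, rose, tulip}.
    Root poppy: left subtree has 0 nodes { }, right has 3 {reed, rose, tulip}.
      Root reed: left subtree has 0 nodes { }, right has 2 {rose, tulip}.
        Root tulip: left subtree has 1 node {rose}, right has 0 { }.

fern yew iris mint lily kale poppy reed tulip rose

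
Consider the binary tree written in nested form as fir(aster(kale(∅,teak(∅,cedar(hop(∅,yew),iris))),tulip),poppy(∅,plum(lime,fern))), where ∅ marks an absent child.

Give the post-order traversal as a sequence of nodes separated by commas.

Post-order visits the left subtree, then the right subtree, then the node.
At fir: go left to aster.
  At aster: go left to kale.
    At kale: no left child.
    At kale: go right to teak.
      At teak: no left child.
      At teak: go right to cedar.
        At cedar: go left to hop.
          At hop: no left child.
          At hop: go right to yew.
            yew is a leaf — visit yew.
          Visit hop.
        At cedar: go right to iris.
          iris is a leaf — visit iris.
        Visit cedar.
      Visit teak.
    Visit kale.
  At aster: go right to tulip.
    tulip is a leaf — visit tulip.
  Visit aster.
At fir: go right to poppy.
  At poppy: no left child.
  At poppy: go right to plum.
    At plum: go left to lime.
      lime is a leaf — visit lime.
    At plum: go right to fern.
      fern is a leaf — visit fern.
    Visit plum.
  Visit poppy.
Visit fir.

yew, hop, iris, cedar, teak, kale, tulip, aster, lime, fern, plum, poppy, fir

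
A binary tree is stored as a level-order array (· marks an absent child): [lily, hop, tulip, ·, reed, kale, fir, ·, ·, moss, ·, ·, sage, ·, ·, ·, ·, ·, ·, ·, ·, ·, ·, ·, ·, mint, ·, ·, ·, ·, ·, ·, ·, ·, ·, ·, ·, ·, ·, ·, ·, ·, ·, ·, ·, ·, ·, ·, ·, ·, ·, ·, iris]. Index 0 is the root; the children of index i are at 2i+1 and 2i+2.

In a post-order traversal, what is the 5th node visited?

Post-order visits the left subtree, then the right subtree, then the node.
At lily: go left to hop.
  At hop: no left child.
  At hop: go right to reed.
    At reed: go left to moss.
      moss is a leaf — visit moss.
    At reed: no right child.
    Visit reed.
  Visit hop.
At lily: go right to tulip.
  At tulip: go left to kale.
    At kale: no left child.
    At kale: go right to sage.
      At sage: go left to mint.
        At mint: no left child.
        At mint: go right to iris.
          iris is a leaf — visit iris.
        Visit mint.
      At sage: no right child.
      Visit sage.
    Visit kale.
  At tulip: go right to fir.
    fir is a leaf — visit fir.
  Visit tulip.
Visit lily.
Full post-order sequence: moss, reed, hop, iris, mint, sage, kale, fir, tulip, lily.

mint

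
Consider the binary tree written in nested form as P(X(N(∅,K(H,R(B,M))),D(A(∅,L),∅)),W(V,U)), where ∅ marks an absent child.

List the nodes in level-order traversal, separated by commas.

Level-order visits nodes level by level from the root, left to right within each level.
Level 0: P
Level 1: X, W
Level 2: N, D, V, U
Level 3: K, A
Level 4: H, R, L
Level 5: B, M

P, X, W, N, D, V, U, K, A, H, R, L, B, M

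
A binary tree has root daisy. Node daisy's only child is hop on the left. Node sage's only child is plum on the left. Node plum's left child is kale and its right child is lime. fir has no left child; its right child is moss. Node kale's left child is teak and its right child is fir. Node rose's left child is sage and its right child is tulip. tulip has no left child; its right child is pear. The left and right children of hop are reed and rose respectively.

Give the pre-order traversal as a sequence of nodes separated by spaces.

daisy hop reed rose sage plum kale teak fir moss lime tulip pear

Pre-order visits the node, then its left subtree, then its right subtree.
Visit daisy.
At daisy: go left to hop.
  Visit hop.
  At hop: go left to reed.
    reed is a leaf — visit reed.
  At hop: go right to rose.
    Visit rose.
    At rose: go left to sage.
      Visit sage.
      At sage: go left to plum.
        Visit plum.
        At plum: go left to kale.
          Visit kale.
          At kale: go left to teak.
            teak is a leaf — visit teak.
          At kale: go right to fir.
            Visit fir.
            At fir: no left child.
            At fir: go right to moss.
              moss is a leaf — visit moss.
        At plum: go right to lime.
          lime is a leaf — visit lime.
      At sage: no right child.
    At rose: go right to tulip.
      Visit tulip.
      At tulip: no left child.
      At tulip: go right to pear.
        pear is a leaf — visit pear.
At daisy: no right child.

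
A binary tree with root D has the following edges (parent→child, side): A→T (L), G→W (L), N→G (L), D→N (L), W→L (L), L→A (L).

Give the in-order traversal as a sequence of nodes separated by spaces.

In-order visits the left subtree, then the node, then the right subtree.
At D: go left to N.
  At N: go left to G.
    At G: go left to W.
      At W: go left to L.
        At L: go left to A.
          At A: go left to T.
            T is a leaf — visit T.
          Visit A.
          At A: no right child.
        Visit L.
        At L: no right child.
      Visit W.
      At W: no right child.
    Visit G.
    At G: no right child.
  Visit N.
  At N: no right child.
Visit D.
At D: no right child.

T A L W G N D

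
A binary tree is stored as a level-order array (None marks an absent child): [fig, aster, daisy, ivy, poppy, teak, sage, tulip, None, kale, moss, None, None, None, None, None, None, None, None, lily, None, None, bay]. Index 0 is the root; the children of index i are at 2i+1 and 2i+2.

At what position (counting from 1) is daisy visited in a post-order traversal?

11

Post-order visits the left subtree, then the right subtree, then the node.
At fig: go left to aster.
  At aster: go left to ivy.
    At ivy: go left to tulip.
      tulip is a leaf — visit tulip.
    At ivy: no right child.
    Visit ivy.
  At aster: go right to poppy.
    At poppy: go left to kale.
      At kale: go left to lily.
        lily is a leaf — visit lily.
      At kale: no right child.
      Visit kale.
    At poppy: go right to moss.
      At moss: no left child.
      At moss: go right to bay.
        bay is a leaf — visit bay.
      Visit moss.
    Visit poppy.
  Visit aster.
At fig: go right to daisy.
  At daisy: go left to teak.
    teak is a leaf — visit teak.
  At daisy: go right to sage.
    sage is a leaf — visit sage.
  Visit daisy.
Visit fig.
Full post-order sequence: tulip, ivy, lily, kale, bay, moss, poppy, aster, teak, sage, daisy, fig.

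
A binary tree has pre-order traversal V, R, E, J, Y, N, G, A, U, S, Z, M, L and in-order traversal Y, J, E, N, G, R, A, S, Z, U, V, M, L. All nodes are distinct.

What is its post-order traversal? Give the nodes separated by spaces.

Y J G N E Z S U A R L M V

The first element of pre-order is the root; it splits in-order into left and right subtrees.
Root V: left subtree has 10 nodes {Y, J, E, N, G, R, A, S, Z, U}, right has 2 {M, L}.
  Root R: left subtree has 5 nodes {Y, J, E, N, G}, right has 4 {A, S, Z, U}.
    Root E: left subtree has 2 nodes {Y, J}, right has 2 {N, G}.
      Root J: left subtree has 1 node {Y}, right has 0 { }.
      Root N: left subtree has 0 nodes { }, right has 1 {G}.
    Root A: left subtree has 0 nodes { }, right has 3 {S, Z, U}.
      Root U: left subtree has 2 nodes {S, Z}, right has 0 { }.
        Root S: left subtree has 0 nodes { }, right has 1 {Z}.
  Root M: left subtree has 0 nodes { }, right has 1 {L}.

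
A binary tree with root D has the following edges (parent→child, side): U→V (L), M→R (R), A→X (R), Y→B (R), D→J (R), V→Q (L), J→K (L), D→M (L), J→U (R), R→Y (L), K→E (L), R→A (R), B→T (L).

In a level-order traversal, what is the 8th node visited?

Level-order visits nodes level by level from the root, left to right within each level.
Level 0: D
Level 1: M, J
Level 2: R, K, U
Level 3: Y, A, E, V
Level 4: B, X, Q
Level 5: T
Full level-order sequence: D, M, J, R, K, U, Y, A, E, V, B, X, Q, T.

A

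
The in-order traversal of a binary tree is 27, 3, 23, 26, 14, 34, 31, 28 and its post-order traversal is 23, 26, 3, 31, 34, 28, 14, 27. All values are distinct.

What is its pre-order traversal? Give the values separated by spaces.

27 14 3 26 23 28 34 31

The last element of post-order is the root; it splits in-order into left and right subtrees.
Root 27: left subtree has 0 nodes { }, right has 7 {3, 23, 26, 14, 34, 31, 28}.
  Root 14: left subtree has 3 nodes {3, 23, 26}, right has 3 {34, 31, 28}.
    Root 3: left subtree has 0 nodes { }, right has 2 {23, 26}.
      Root 26: left subtree has 1 node {23}, right has 0 { }.
    Root 28: left subtree has 2 nodes {34, 31}, right has 0 { }.
      Root 34: left subtree has 0 nodes { }, right has 1 {31}.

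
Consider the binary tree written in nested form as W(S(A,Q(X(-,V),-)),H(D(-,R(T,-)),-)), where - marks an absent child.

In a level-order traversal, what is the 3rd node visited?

Level-order visits nodes level by level from the root, left to right within each level.
Level 0: W
Level 1: S, H
Level 2: A, Q, D
Level 3: X, R
Level 4: V, T
Full level-order sequence: W, S, H, A, Q, D, X, R, V, T.

H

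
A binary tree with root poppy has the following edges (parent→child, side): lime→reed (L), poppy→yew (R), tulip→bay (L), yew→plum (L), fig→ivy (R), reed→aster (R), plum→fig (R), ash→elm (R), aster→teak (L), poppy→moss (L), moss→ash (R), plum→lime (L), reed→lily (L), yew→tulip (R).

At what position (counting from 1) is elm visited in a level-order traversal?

Level-order visits nodes level by level from the root, left to right within each level.
Level 0: poppy
Level 1: moss, yew
Level 2: ash, plum, tulip
Level 3: elm, lime, fig, bay
Level 4: reed, ivy
Level 5: lily, aster
Level 6: teak
Full level-order sequence: poppy, moss, yew, ash, plum, tulip, elm, lime, fig, bay, reed, ivy, lily, aster, teak.

7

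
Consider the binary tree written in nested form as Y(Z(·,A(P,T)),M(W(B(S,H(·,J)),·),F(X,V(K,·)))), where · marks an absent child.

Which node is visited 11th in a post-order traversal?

Post-order visits the left subtree, then the right subtree, then the node.
At Y: go left to Z.
  At Z: no left child.
  At Z: go right to A.
    At A: go left to P.
      P is a leaf — visit P.
    At A: go right to T.
      T is a leaf — visit T.
    Visit A.
  Visit Z.
At Y: go right to M.
  At M: go left to W.
    At W: go left to B.
      At B: go left to S.
        S is a leaf — visit S.
      At B: go right to H.
        At H: no left child.
        At H: go right to J.
          J is a leaf — visit J.
        Visit H.
      Visit B.
    At W: no right child.
    Visit W.
  At M: go right to F.
    At F: go left to X.
      X is a leaf — visit X.
    At F: go right to V.
      At V: go left to K.
        K is a leaf — visit K.
      At V: no right child.
      Visit V.
    Visit F.
  Visit M.
Visit Y.
Full post-order sequence: P, T, A, Z, S, J, H, B, W, X, K, V, F, M, Y.

K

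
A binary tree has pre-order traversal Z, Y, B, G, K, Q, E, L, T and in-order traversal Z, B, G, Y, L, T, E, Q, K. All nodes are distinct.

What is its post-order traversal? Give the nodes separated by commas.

The first element of pre-order is the root; it splits in-order into left and right subtrees.
Root Z: left subtree has 0 nodes { }, right has 8 {B, G, Y, L, T, E, Q, K}.
  Root Y: left subtree has 2 nodes {B, G}, right has 5 {L, T, E, Q, K}.
    Root B: left subtree has 0 nodes { }, right has 1 {G}.
    Root K: left subtree has 4 nodes {L, T, E, Q}, right has 0 { }.
      Root Q: left subtree has 3 nodes {L, T, E}, right has 0 { }.
        Root E: left subtree has 2 nodes {L, T}, right has 0 { }.
          Root L: left subtree has 0 nodes { }, right has 1 {T}.

G, B, T, L, E, Q, K, Y, Z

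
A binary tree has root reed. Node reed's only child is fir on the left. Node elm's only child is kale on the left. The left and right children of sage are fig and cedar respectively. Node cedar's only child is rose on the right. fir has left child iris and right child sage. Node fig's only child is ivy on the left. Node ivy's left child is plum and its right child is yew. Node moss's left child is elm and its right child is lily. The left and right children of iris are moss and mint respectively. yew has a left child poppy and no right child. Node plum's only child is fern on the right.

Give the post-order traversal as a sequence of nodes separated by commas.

kale, elm, lily, moss, mint, iris, fern, plum, poppy, yew, ivy, fig, rose, cedar, sage, fir, reed

Post-order visits the left subtree, then the right subtree, then the node.
At reed: go left to fir.
  At fir: go left to iris.
    At iris: go left to moss.
      At moss: go left to elm.
        At elm: go left to kale.
          kale is a leaf — visit kale.
        At elm: no right child.
        Visit elm.
      At moss: go right to lily.
        lily is a leaf — visit lily.
      Visit moss.
    At iris: go right to mint.
      mint is a leaf — visit mint.
    Visit iris.
  At fir: go right to sage.
    At sage: go left to fig.
      At fig: go left to ivy.
        At ivy: go left to plum.
          At plum: no left child.
          At plum: go right to fern.
            fern is a leaf — visit fern.
          Visit plum.
        At ivy: go right to yew.
          At yew: go left to poppy.
            poppy is a leaf — visit poppy.
          At yew: no right child.
          Visit yew.
        Visit ivy.
      At fig: no right child.
      Visit fig.
    At sage: go right to cedar.
      At cedar: no left child.
      At cedar: go right to rose.
        rose is a leaf — visit rose.
      Visit cedar.
    Visit sage.
  Visit fir.
At reed: no right child.
Visit reed.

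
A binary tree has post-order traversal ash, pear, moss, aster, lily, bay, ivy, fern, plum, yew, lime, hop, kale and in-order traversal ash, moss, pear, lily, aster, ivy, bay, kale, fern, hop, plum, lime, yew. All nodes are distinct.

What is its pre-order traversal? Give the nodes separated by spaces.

The last element of post-order is the root; it splits in-order into left and right subtrees.
Root kale: left subtree has 7 nodes {ash, moss, pear, lily, aster, ivy, bay}, right has 5 {fern, hop, plum, lime, yew}.
  Root ivy: left subtree has 5 nodes {ash, moss, pear, lily, aster}, right has 1 {bay}.
    Root lily: left subtree has 3 nodes {ash, moss, pear}, right has 1 {aster}.
      Root moss: left subtree has 1 node {ash}, right has 1 {pear}.
  Root hop: left subtree has 1 node {fern}, right has 3 {plum, lime, yew}.
    Root lime: left subtree has 1 node {plum}, right has 1 {yew}.

kale ivy lily moss ash pear aster bay hop fern lime plum yew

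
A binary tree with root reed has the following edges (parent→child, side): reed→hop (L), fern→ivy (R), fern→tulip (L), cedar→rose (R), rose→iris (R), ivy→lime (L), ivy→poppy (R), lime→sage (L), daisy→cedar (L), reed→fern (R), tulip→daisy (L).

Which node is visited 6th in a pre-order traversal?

cedar

Pre-order visits the node, then its left subtree, then its right subtree.
Visit reed.
At reed: go left to hop.
  hop is a leaf — visit hop.
At reed: go right to fern.
  Visit fern.
  At fern: go left to tulip.
    Visit tulip.
    At tulip: go left to daisy.
      Visit daisy.
      At daisy: go left to cedar.
        Visit cedar.
        At cedar: no left child.
        At cedar: go right to rose.
          Visit rose.
          At rose: no left child.
          At rose: go right to iris.
            iris is a leaf — visit iris.
      At daisy: no right child.
    At tulip: no right child.
  At fern: go right to ivy.
    Visit ivy.
    At ivy: go left to lime.
      Visit lime.
      At lime: go left to sage.
        sage is a leaf — visit sage.
      At lime: no right child.
    At ivy: go right to poppy.
      poppy is a leaf — visit poppy.
Full pre-order sequence: reed, hop, fern, tulip, daisy, cedar, rose, iris, ivy, lime, sage, poppy.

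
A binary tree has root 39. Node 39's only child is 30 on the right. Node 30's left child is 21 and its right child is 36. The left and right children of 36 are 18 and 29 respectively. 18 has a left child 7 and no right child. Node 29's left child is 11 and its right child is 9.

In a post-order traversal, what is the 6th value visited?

29

Post-order visits the left subtree, then the right subtree, then the node.
At 39: no left child.
At 39: go right to 30.
  At 30: go left to 21.
    21 is a leaf — visit 21.
  At 30: go right to 36.
    At 36: go left to 18.
      At 18: go left to 7.
        7 is a leaf — visit 7.
      At 18: no right child.
      Visit 18.
    At 36: go right to 29.
      At 29: go left to 11.
        11 is a leaf — visit 11.
      At 29: go right to 9.
        9 is a leaf — visit 9.
      Visit 29.
    Visit 36.
  Visit 30.
Visit 39.
Full post-order sequence: 21, 7, 18, 11, 9, 29, 36, 30, 39.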